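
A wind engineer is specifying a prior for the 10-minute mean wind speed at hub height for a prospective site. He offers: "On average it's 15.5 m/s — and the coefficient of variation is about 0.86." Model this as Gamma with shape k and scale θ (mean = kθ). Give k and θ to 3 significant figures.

k ≈ 1.35, θ ≈ 11.5

For Gamma(k, scale θ): mean = kθ, variance = kθ², so CV = 1/√k.
CV = 0.86, hence k = 1/CV² = 1.35.
Then θ = mean/k = 15.5/1.35 = 11.5.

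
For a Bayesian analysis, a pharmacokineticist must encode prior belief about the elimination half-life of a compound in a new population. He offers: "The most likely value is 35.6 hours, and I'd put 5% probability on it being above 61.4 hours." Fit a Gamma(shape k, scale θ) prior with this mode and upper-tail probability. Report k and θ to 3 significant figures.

Gamma(k,θ) with k>1 has mode (k−1)θ, so θ = 35.6/(k−1).
Need P(X < 61.4) = 0.95 with θ tied to k this way. Start at k = 2, θ = 35.6: P(X<61.4) ≈ 0.514.
Too low — raise k to concentrate. Iterating converges to k ≈ 10.4.
Then θ = 35.6/(10.4−1) ≈ 3.79.

k ≈ 10.4, θ ≈ 3.79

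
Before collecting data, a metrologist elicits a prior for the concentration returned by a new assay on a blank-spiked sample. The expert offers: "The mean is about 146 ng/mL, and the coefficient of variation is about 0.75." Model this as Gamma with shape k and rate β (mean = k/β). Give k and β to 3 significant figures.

For Gamma(k, rate β): mean = k/β, variance = k/β², so CV = 1/√k.
CV = 0.75, hence k = 1/CV² = 1.78.
Then β = k/mean = 1.78/146 = 0.0122.

k ≈ 1.78, β ≈ 0.0122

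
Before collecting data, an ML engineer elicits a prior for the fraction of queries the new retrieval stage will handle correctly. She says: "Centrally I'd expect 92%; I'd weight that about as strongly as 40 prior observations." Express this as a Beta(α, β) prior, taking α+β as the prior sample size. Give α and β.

α = 36.8, β = 3.2

Under the effective-sample-size interpretation, Beta(α, β) has prior mean α/(α+β) and prior sample size α+β.
So α+β = 40 and α/(α+β) = 0.92, giving α = 0.92·40 = 36.8 and β = 40 − 36.8 = 3.2.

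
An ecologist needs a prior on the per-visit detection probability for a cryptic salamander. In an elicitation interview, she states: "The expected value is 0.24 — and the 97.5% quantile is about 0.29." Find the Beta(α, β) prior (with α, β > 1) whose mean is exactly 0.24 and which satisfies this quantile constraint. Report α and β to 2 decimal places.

α ≈ 71.54, β ≈ 226.53

With mean 0.24 fixed, write α = 0.24s, β = 0.76s where s = α+β.
Need P(θ < 0.29) = 0.975 under Beta(0.24s, 0.76s). Normal approximation: (q−m)/√(m(1−m)/s) ≈ z_{0.975} = 1.96, so s ≈ 0.24·0.76·(1.96)²/(0.29−0.24)² = 280.3.
At s = 280.3: P(θ<0.29) ≈ 0.971. Adjusting to match 0.975 gives s ≈ 298.07.
So α = 0.24·298.07 ≈ 71.54, β = 0.76·298.07 ≈ 226.53.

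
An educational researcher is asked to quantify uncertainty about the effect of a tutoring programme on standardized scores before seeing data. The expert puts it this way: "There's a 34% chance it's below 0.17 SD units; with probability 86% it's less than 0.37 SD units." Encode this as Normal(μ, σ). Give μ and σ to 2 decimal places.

μ = 0.23, σ = 0.13

The p-quantile of Normal(μ,σ) is μ + z_p·σ, with z_{0.34} = -0.4125 and z_{0.86} = 1.08.
Eliminate σ: μ = (z₂·x₁ − z₁·x₂)/(z₂ − z₁) = (1.08·0.17 − (-0.4125)·0.37)/1.493 = 0.23.
Then σ = (x₂ − x₁)/(z₂ − z₁) = (0.37 − 0.17)/1.493 = 0.13.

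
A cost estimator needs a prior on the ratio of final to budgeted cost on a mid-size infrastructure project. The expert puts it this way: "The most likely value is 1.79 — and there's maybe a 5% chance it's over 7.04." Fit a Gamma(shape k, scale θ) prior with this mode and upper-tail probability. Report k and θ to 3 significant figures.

Gamma(k,θ) with k>1 has mode (k−1)θ, so θ = 1.79/(k−1).
Need P(X < 7.04) = 0.95 with θ tied to k this way. Start at k = 2, θ = 1.79: P(X<7.04) ≈ 0.903.
Too low — raise k to concentrate. Iterating converges to k ≈ 2.35.
Then θ = 1.79/(2.35−1) ≈ 1.33.

k ≈ 2.35, θ ≈ 1.33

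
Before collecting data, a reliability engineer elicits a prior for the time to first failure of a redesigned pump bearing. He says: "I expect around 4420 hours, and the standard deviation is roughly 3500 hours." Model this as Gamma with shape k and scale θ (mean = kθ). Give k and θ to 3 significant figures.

k ≈ 1.59, θ ≈ 2770

For Gamma(k, scale θ): mean = kθ, variance = kθ², so CV = 1/√k.
CV = SD/mean = 3500/4420 = 0.7919, hence k = 1/CV² = 1.59.
Then θ = mean/k = 4420/1.59 = 2770.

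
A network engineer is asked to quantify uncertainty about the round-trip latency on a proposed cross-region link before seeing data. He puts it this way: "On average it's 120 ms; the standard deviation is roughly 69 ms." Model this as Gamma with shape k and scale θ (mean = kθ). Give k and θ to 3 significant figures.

k ≈ 3.02, θ ≈ 39.7

For Gamma(k, scale θ): mean = kθ, variance = kθ², so CV = 1/√k.
CV = SD/mean = 69/120 = 0.575, hence k = 1/CV² = 3.02.
Then θ = mean/k = 120/3.02 = 39.7.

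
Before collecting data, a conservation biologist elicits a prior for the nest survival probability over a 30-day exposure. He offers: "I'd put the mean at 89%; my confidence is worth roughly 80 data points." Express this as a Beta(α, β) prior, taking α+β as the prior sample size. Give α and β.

Under the effective-sample-size interpretation, Beta(α, β) has prior mean α/(α+β) and prior sample size α+β.
So α+β = 80 and α/(α+β) = 0.89, giving α = 0.89·80 = 71.2 and β = 80 − 71.2 = 8.8.

α = 71.2, β = 8.8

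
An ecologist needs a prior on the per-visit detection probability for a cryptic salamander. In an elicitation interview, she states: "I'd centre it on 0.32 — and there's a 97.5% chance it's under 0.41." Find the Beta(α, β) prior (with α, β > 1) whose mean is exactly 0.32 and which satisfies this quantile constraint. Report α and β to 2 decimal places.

With mean 0.32 fixed, write α = 0.32s, β = 0.68s where s = α+β.
Need P(θ < 0.41) = 0.975 under Beta(0.32s, 0.68s). Normal approximation: (q−m)/√(m(1−m)/s) ≈ z_{0.975} = 1.96, so s ≈ 0.32·0.68·(1.96)²/(0.41−0.32)² = 103.2.
At s = 103.2: P(θ<0.41) ≈ 0.972. Adjusting to match 0.975 gives s ≈ 109.21.
So α = 0.32·109.21 ≈ 34.95, β = 0.68·109.21 ≈ 74.26.

α ≈ 34.95, β ≈ 74.26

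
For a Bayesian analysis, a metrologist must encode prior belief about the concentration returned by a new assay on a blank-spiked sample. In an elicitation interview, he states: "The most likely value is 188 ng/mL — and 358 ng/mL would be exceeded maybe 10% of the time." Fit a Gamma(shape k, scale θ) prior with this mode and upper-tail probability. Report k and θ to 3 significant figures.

Gamma(k,θ) with k>1 has mode (k−1)θ, so θ = 188/(k−1).
Need P(X < 358) = 0.9 with θ tied to k this way. Start at k = 2, θ = 188: P(X<358) ≈ 0.567.
Too low — raise k to concentrate. Iterating converges to k ≈ 5.61.
Then θ = 188/(5.61−1) ≈ 40.8.

k ≈ 5.61, θ ≈ 40.8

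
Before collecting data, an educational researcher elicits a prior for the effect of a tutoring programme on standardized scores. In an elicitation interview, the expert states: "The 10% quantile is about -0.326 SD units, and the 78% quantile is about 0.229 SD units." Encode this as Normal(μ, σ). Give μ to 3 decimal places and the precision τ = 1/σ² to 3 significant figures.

The p-quantile of Normal(μ,σ) is μ + z_p·σ, with z_{0.1} = -1.282 and z_{0.78} = 0.7722.
Eliminate σ: μ = (z₂·x₁ − z₁·x₂)/(z₂ − z₁) = (0.7722·-0.326 − (-1.282)·0.229)/2.054 = 0.020.
Then σ = (x₂ − x₁)/(z₂ − z₁) = (0.229 − -0.326)/2.054 = 0.270.
Precision τ = 1/σ² = 1/0.2702² = 13.7.

μ = 0.020, τ = 13.7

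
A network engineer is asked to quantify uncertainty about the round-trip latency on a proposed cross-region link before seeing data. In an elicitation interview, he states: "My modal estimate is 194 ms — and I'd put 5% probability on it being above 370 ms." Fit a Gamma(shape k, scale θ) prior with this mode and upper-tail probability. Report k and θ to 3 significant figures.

Gamma(k,θ) with k>1 has mode (k−1)θ, so θ = 194/(k−1).
Need P(X < 370) = 0.95 with θ tied to k this way. Start at k = 2, θ = 194: P(X<370) ≈ 0.568.
Too low — raise k to concentrate. Iterating converges to k ≈ 7.67.
Then θ = 194/(7.67−1) ≈ 29.1.

k ≈ 7.67, θ ≈ 29.1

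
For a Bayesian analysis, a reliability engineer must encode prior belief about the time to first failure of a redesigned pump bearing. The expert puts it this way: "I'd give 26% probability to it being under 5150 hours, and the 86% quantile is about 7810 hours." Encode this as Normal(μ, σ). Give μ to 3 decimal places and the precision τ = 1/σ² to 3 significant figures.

μ = 6142.826, τ = 4.2e-07

The p-quantile of Normal(μ,σ) is μ + z_p·σ, with z_{0.26} = -0.6433 and z_{0.86} = 1.08.
Eliminate σ: μ = (z₂·x₁ − z₁·x₂)/(z₂ − z₁) = (1.08·5150 − (-0.6433)·7810)/1.724 = 6142.826.
Then σ = (x₂ − x₁)/(z₂ − z₁) = (7810 − 5150)/1.724 = 1543.224.
Precision τ = 1/σ² = 1/1543² = 4.2e-07.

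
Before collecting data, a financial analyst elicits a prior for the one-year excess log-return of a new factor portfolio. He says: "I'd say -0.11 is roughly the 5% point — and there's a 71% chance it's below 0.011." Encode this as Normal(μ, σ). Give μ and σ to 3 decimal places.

The p-quantile of Normal(μ,σ) is μ + z_p·σ, with z_{0.05} = -1.645 and z_{0.71} = 0.5534.
Eliminate σ: μ = (z₂·x₁ − z₁·x₂)/(z₂ − z₁) = (0.5534·-0.11 − (-1.645)·0.011)/2.198 = -0.019.
Then σ = (x₂ − x₁)/(z₂ − z₁) = (0.011 − -0.11)/2.198 = 0.055.

μ = -0.019, σ = 0.055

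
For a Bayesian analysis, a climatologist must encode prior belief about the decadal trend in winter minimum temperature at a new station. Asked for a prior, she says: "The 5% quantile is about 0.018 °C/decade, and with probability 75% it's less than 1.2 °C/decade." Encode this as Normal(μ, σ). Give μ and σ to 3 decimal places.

μ = 0.856, σ = 0.510

For Normal(μ,σ), the p-quantile is μ + z_p·σ. Here z_{0.05} = -1.645, z_{0.75} = 0.6745.
So 0.018 = μ − 1.645σ and 1.2 = μ + 0.6745σ.
Subtracting: σ = (1.2 − 0.018)/(0.6745 − (-1.645)) = 0.510.
Then μ = 0.018 − (-1.645)·0.510 = 0.856.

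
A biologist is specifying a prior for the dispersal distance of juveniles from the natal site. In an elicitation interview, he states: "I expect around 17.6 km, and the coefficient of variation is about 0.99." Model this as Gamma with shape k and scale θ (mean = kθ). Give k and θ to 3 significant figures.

k ≈ 1.02, θ ≈ 17.2

For Gamma(k, scale θ): mean = kθ, variance = kθ², so CV = 1/√k.
CV = 0.99, hence k = 1/CV² = 1.02.
Then θ = mean/k = 17.6/1.02 = 17.2.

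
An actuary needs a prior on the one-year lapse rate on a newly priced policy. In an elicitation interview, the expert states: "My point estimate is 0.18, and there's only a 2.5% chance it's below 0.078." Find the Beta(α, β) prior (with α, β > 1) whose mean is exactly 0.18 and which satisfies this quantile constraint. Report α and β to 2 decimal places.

With mean 0.18 fixed, write α = 0.18s, β = 0.82s where s = α+β.
Need P(θ < 0.078) = 0.025 under Beta(0.18s, 0.82s). Normal approximation: (q−m)/√(m(1−m)/s) ≈ z_{0.025} = -1.96, so s ≈ 0.18·0.82·(-1.96)²/(0.078−0.18)² = 54.5.
At s = 54.5: P(θ<0.078) ≈ 0.010. Adjusting to match 0.025 gives s ≈ 39.21.
So α = 0.18·39.21 ≈ 7.06, β = 0.82·39.21 ≈ 32.15.

α ≈ 7.06, β ≈ 32.15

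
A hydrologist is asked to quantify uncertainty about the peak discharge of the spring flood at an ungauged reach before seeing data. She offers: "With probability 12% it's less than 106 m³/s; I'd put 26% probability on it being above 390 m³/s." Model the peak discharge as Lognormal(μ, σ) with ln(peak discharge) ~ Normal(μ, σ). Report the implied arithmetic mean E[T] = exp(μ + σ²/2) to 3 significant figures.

E[T] ≈ 318 m³/s

If T ~ Lognormal(μ,σ) then ln T ~ Normal(μ,σ), so the p-quantile of ln T is μ + z_p·σ.
ln(106) = 4.663 and ln(390) = 5.966; z_{0.12} = -1.175, z_{0.74} = 0.6433.
σ = (5.966 − 4.663)/(0.6433 − (-1.175)) = 0.716.
μ = 4.663 − (-1.175)·0.716 = 5.505.
E[T] = exp(μ + σ²/2) = exp(5.505 + 0.2566) = 318 m³/s.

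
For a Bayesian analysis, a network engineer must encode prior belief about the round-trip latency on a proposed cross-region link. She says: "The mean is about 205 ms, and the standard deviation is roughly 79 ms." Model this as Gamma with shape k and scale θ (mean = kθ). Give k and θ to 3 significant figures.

k ≈ 6.73, θ ≈ 30.4

For Gamma(k, scale θ): mean = kθ, variance = kθ², so CV = 1/√k.
CV = SD/mean = 79/205 = 0.3854, hence k = 1/CV² = 6.73.
Then θ = mean/k = 205/6.73 = 30.4.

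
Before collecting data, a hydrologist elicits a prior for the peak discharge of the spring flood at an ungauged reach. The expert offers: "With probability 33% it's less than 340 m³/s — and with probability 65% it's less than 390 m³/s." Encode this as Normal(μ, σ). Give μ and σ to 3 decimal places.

μ = 366.654, σ = 60.589

For Normal(μ,σ), the p-quantile is μ + z_p·σ. Here z_{0.33} = -0.4399, z_{0.65} = 0.3853.
So 340 = μ − 0.4399σ and 390 = μ + 0.3853σ.
Subtracting: σ = (390 − 340)/(0.3853 − (-0.4399)) = 60.589.
Then μ = 340 − (-0.4399)·60.589 = 366.654.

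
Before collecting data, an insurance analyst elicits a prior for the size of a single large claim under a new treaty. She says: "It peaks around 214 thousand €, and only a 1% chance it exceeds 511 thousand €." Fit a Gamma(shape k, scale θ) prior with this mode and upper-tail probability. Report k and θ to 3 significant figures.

k ≈ 7.26, θ ≈ 34.2

Gamma(k,θ) with k>1 has mode (k−1)θ, so θ = 214/(k−1).
Need P(X < 511) = 0.99 with θ tied to k this way. Start at k = 2, θ = 214: P(X<511) ≈ 0.689.
Too low — raise k to concentrate. Iterating converges to k ≈ 7.26.
Then θ = 214/(7.26−1) ≈ 34.2.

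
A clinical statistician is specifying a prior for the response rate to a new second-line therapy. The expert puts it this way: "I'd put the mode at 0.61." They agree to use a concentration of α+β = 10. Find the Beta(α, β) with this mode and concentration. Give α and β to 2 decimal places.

α = 5.88, β = 4.12

For α,β > 1 the Beta mode is (α−1)/(α+β−2). With α+β = 10, the mode is (α−1)/8.
Set (α−1)/8 = 0.61 → α = 1 + 0.61·8 = 5.88.
β = 10 − α = 4.12.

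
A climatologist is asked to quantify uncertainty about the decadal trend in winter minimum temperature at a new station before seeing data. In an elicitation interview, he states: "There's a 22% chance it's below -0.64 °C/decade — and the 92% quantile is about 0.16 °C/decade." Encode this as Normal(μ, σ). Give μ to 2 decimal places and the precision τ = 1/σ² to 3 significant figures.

The p-quantile of Normal(μ,σ) is μ + z_p·σ, with z_{0.22} = -0.7722 and z_{0.92} = 1.405.
Eliminate σ: μ = (z₂·x₁ − z₁·x₂)/(z₂ − z₁) = (1.405·-0.64 − (-0.7722)·0.16)/2.177 = -0.36.
Then σ = (x₂ − x₁)/(z₂ − z₁) = (0.16 − -0.64)/2.177 = 0.37.
Precision τ = 1/σ² = 1/0.3674² = 7.41.

μ = -0.36, τ = 7.41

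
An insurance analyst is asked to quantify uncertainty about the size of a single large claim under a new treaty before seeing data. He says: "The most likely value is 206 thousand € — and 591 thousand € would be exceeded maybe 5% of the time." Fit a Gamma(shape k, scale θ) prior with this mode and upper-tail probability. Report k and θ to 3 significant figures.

k ≈ 3.4, θ ≈ 85.8

Gamma(k,θ) with k>1 has mode (k−1)θ, so θ = 206/(k−1).
Need P(X < 591) = 0.95 with θ tied to k this way. Start at k = 2, θ = 206: P(X<591) ≈ 0.780.
Too low — raise k to concentrate. Iterating converges to k ≈ 3.4.
Then θ = 206/(3.4−1) ≈ 85.8.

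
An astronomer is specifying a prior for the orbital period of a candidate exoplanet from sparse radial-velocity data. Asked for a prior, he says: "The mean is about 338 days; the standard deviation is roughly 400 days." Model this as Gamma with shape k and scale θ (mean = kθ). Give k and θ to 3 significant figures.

k ≈ 0.714, θ ≈ 473

For Gamma(k, scale θ): mean = kθ, variance = kθ², so CV = 1/√k.
CV = SD/mean = 400/338 = 1.183, hence k = 1/CV² = 0.714.
Then θ = mean/k = 338/0.714 = 473.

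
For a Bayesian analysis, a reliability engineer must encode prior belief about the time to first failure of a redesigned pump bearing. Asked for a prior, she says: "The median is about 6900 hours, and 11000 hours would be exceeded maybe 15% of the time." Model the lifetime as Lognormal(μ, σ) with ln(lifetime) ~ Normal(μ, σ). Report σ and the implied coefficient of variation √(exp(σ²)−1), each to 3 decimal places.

If T ~ Lognormal(μ,σ) then ln T ~ Normal(μ,σ), so the p-quantile of ln T is μ + z_p·σ.
ln(6900) = 8.839 and ln(11000) = 9.306; z_{0.5} = 0, z_{0.85} = 1.036.
σ = (9.306 − 8.839)/(1.036 − (0)) = 0.450.
μ = 8.839 − (0)·0.450 = 8.839.
CV = √(exp(σ²)−1) = √(exp(0.2025)−1) = 0.474.

σ ≈ 0.450, CV ≈ 0.474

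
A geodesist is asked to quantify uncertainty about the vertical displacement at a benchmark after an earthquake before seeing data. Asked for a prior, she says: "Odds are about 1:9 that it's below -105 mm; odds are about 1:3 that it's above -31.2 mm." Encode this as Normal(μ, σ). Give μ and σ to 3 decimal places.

The p-quantile of Normal(μ,σ) is μ + z_p·σ, with z_{0.1} = -1.282 and z_{0.75} = 0.6745.
Eliminate σ: μ = (z₂·x₁ − z₁·x₂)/(z₂ − z₁) = (0.6745·-105 − (-1.282)·-31.2)/1.956 = -56.648.
Then σ = (x₂ − x₁)/(z₂ − z₁) = (-31.2 − -105)/1.956 = 37.729.

μ = -56.648, σ = 37.729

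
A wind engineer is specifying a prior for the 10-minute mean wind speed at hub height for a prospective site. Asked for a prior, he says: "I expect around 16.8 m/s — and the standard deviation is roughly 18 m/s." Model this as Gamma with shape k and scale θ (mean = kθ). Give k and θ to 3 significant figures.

k ≈ 0.871, θ ≈ 19.3

For Gamma(k, scale θ): mean = kθ, variance = kθ², so CV = 1/√k.
CV = SD/mean = 18/16.8 = 1.071, hence k = 1/CV² = 0.871.
Then θ = mean/k = 16.8/0.871 = 19.3.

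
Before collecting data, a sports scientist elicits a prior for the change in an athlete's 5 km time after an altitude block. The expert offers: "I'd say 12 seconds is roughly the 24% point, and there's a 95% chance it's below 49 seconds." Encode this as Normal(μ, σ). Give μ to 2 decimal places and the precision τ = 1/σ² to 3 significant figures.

μ = 23.12, τ = 0.00404

For Normal(μ,σ), the p-quantile is μ + z_p·σ. Here z_{0.24} = -0.7063, z_{0.95} = 1.645.
So 12 = μ − 0.7063σ and 49 = μ + 1.645σ.
Subtracting: σ = (49 − 12)/(1.645 − (-0.7063)) = 15.74.
Then μ = 12 − (-0.7063)·15.74 = 23.12.
Precision τ = 1/σ² = 1/15.74² = 0.00404.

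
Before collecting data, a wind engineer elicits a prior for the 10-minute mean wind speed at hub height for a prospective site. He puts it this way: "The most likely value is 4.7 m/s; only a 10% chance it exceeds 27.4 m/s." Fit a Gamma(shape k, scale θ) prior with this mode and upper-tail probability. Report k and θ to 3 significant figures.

k ≈ 1.55, θ ≈ 8.55

Gamma(k,θ) with k>1 has mode (k−1)θ, so θ = 4.7/(k−1).
Need P(X < 27.4) = 0.9 with θ tied to k this way. Start at k = 2, θ = 4.7: P(X<27.4) ≈ 0.980.
Too high — lower k to spread out. Iterating converges to k ≈ 1.55.
Then θ = 4.7/(1.55−1) ≈ 8.55.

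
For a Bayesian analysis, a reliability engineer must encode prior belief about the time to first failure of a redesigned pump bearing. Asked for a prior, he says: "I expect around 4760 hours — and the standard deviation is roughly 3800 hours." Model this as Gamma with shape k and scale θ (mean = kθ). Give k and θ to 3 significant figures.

For Gamma(k, scale θ): mean = kθ, variance = kθ², so CV = 1/√k.
CV = SD/mean = 3800/4760 = 0.7983, hence k = 1/CV² = 1.57.
Then θ = mean/k = 4760/1.57 = 3030.

k ≈ 1.57, θ ≈ 3030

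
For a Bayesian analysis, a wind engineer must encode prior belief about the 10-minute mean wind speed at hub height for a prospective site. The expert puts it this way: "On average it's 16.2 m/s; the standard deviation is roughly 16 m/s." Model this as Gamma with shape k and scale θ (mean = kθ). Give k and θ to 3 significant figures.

For Gamma(k, scale θ): mean = kθ, variance = kθ², so CV = 1/√k.
CV = SD/mean = 16/16.2 = 0.9877, hence k = 1/CV² = 1.03.
Then θ = mean/k = 16.2/1.03 = 15.8.

k ≈ 1.03, θ ≈ 15.8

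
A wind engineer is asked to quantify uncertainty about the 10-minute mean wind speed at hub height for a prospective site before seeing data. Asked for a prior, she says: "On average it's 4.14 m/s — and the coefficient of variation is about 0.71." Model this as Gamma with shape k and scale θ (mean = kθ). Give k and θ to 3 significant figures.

k ≈ 1.98, θ ≈ 2.09

For Gamma(k, scale θ): mean = kθ, variance = kθ², so CV = 1/√k.
CV = 0.71, hence k = 1/CV² = 1.98.
Then θ = mean/k = 4.14/1.98 = 2.09.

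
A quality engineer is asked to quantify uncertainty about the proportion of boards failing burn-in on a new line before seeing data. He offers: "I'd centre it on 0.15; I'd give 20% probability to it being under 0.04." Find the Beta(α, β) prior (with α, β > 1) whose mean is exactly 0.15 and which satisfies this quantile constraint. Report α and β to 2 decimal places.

α ≈ 1.03, β ≈ 5.85

With mean 0.15 fixed, write α = 0.15s, β = 0.85s where s = α+β.
Need P(θ < 0.04) = 0.2 under Beta(0.15s, 0.85s). Normal approximation: (q−m)/√(m(1−m)/s) ≈ z_{0.2} = -0.842, so s ≈ 0.15·0.85·(-0.842)²/(0.04−0.15)² = 7.5.
At s = 7.5: P(θ<0.04) ≈ 0.184. Adjusting to match 0.2 gives s ≈ 6.89.
So α = 0.15·6.89 ≈ 1.03, β = 0.85·6.89 ≈ 5.85.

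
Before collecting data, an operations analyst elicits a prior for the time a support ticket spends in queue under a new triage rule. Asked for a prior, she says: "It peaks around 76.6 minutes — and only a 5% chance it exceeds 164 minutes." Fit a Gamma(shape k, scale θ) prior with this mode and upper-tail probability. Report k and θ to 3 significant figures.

Gamma(k,θ) with k>1 has mode (k−1)θ, so θ = 76.6/(k−1).
Need P(X < 164) = 0.95 with θ tied to k this way. Start at k = 2, θ = 76.6: P(X<164) ≈ 0.631.
Too low — raise k to concentrate. Iterating converges to k ≈ 5.76.
Then θ = 76.6/(5.76−1) ≈ 16.1.

k ≈ 5.76, θ ≈ 16.1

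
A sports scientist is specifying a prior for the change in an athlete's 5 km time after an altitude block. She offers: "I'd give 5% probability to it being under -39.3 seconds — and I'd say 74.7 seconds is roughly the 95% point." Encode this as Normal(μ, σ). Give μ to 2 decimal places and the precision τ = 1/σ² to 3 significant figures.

For Normal(μ,σ), the p-quantile is μ + z_p·σ. Here z_{0.05} = -1.645, z_{0.95} = 1.645.
So -39.3 = μ − 1.645σ and 74.7 = μ + 1.645σ.
Subtracting: σ = (74.7 − -39.3)/(1.645 − (-1.645)) = 34.65.
Then μ = -39.3 − (-1.645)·34.65 = 17.70.
Precision τ = 1/σ² = 1/34.65² = 0.000833.

μ = 17.70, τ = 0.000833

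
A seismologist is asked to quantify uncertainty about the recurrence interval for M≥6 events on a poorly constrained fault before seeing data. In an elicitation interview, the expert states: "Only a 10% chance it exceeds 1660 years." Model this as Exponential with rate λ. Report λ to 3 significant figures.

P(T > 1660.0) = e^(−λ·1660.0) = 0.1, so λ = −ln(0.1)/1660.0 = 0.00139.

λ ≈ 0.00139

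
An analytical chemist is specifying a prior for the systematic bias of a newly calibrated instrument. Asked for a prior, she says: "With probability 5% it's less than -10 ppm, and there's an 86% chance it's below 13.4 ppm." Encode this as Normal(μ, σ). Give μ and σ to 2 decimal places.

The p-quantile of Normal(μ,σ) is μ + z_p·σ, with z_{0.05} = -1.645 and z_{0.86} = 1.08.
Eliminate σ: μ = (z₂·x₁ − z₁·x₂)/(z₂ − z₁) = (1.08·-10 − (-1.645)·13.4)/2.725 = 4.12.
Then σ = (x₂ − x₁)/(z₂ − z₁) = (13.4 − -10)/2.725 = 8.59.

μ = 4.12, σ = 8.59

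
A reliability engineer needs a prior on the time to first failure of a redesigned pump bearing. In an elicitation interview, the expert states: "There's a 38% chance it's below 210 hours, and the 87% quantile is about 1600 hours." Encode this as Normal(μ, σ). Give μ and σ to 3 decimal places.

The p-quantile of Normal(μ,σ) is μ + z_p·σ, with z_{0.38} = -0.3055 and z_{0.87} = 1.126.
Eliminate σ: μ = (z₂·x₁ − z₁·x₂)/(z₂ − z₁) = (1.126·210 − (-0.3055)·1600)/1.432 = 506.548.
Then σ = (x₂ − x₁)/(z₂ − z₁) = (1600 − 210)/1.432 = 970.757.

μ = 506.548, σ = 970.757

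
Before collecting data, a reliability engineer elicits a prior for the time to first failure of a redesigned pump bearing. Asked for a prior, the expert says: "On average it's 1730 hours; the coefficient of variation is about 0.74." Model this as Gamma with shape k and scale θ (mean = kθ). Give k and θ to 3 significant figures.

For Gamma(k, scale θ): mean = kθ, variance = kθ², so CV = 1/√k.
CV = 0.74, hence k = 1/CV² = 1.83.
Then θ = mean/k = 1730/1.83 = 947.

k ≈ 1.83, θ ≈ 947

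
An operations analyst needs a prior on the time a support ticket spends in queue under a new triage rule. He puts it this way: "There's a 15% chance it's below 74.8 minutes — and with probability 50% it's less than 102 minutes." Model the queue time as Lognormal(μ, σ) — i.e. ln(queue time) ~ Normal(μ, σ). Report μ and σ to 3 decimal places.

μ ≈ 4.625, σ ≈ 0.299

If T ~ Lognormal(μ,σ) then ln T ~ Normal(μ,σ), so the p-quantile of ln T is μ + z_p·σ.
ln(74.8) = 4.315 and ln(102) = 4.625; z_{0.15} = -1.036, z_{0.5} = 0.
σ = (4.625 − 4.315)/(0 − (-1.036)) = 0.299.
μ = 4.315 − (-1.036)·0.299 = 4.625.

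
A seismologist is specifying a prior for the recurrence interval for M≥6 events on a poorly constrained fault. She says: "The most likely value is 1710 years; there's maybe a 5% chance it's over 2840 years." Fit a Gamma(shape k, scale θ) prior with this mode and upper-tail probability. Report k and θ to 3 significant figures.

k ≈ 11.9, θ ≈ 158

Gamma(k,θ) with k>1 has mode (k−1)θ, so θ = 1710/(k−1).
Need P(X < 2840) = 0.95 with θ tied to k this way. Start at k = 2, θ = 1710: P(X<2840) ≈ 0.494.
Too low — raise k to concentrate. Iterating converges to k ≈ 11.9.
Then θ = 1710/(11.9−1) ≈ 158.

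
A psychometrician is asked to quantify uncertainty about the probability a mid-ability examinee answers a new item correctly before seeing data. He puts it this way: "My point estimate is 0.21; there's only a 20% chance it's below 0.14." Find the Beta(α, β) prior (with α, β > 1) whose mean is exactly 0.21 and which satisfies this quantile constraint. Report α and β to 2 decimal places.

With mean 0.21 fixed, write α = 0.21s, β = 0.79s where s = α+β.
Need P(θ < 0.14) = 0.2 under Beta(0.21s, 0.79s). Normal approximation: (q−m)/√(m(1−m)/s) ≈ z_{0.2} = -0.842, so s ≈ 0.21·0.79·(-0.842)²/(0.14−0.21)² = 24.0.
At s = 24.0: P(θ<0.14) ≈ 0.206. Adjusting to match 0.2 gives s ≈ 24.89.
So α = 0.21·24.89 ≈ 5.23, β = 0.79·24.89 ≈ 19.67.

α ≈ 5.23, β ≈ 19.67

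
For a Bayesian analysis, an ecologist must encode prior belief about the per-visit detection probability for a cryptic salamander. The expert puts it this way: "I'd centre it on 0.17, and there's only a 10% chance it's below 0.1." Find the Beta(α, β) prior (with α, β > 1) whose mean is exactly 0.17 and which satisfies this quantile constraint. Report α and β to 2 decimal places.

α ≈ 7.07, β ≈ 34.53

With mean 0.17 fixed, write α = 0.17s, β = 0.83s where s = α+β.
Need P(θ < 0.1) = 0.1 under Beta(0.17s, 0.83s). Normal approximation: (q−m)/√(m(1−m)/s) ≈ z_{0.1} = -1.28, so s ≈ 0.17·0.83·(-1.28)²/(0.1−0.17)² = 47.3.
At s = 47.3: P(θ<0.1) ≈ 0.084. Adjusting to match 0.1 gives s ≈ 41.61.
So α = 0.17·41.61 ≈ 7.07, β = 0.83·41.61 ≈ 34.53.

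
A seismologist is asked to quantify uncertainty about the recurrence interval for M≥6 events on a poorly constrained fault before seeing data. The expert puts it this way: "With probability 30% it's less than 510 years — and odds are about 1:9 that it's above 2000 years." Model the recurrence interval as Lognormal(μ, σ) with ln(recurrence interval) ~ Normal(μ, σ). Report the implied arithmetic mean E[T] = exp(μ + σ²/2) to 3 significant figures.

E[T] ≈ 1010 years

If T ~ Lognormal(μ,σ) then ln T ~ Normal(μ,σ), so the p-quantile of ln T is μ + z_p·σ.
ln(510) = 6.234 and ln(2000) = 7.601; z_{0.3} = -0.5244, z_{0.9} = 1.282.
σ = (7.601 − 6.234)/(1.282 − (-0.5244)) = 0.757.
μ = 6.234 − (-0.5244)·0.757 = 6.631.
E[T] = exp(μ + σ²/2) = exp(6.631 + 0.2863) = 1010 years.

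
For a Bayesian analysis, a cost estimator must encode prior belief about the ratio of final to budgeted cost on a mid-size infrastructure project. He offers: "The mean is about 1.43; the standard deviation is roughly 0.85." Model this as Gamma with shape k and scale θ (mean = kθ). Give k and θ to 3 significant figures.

k ≈ 2.83, θ ≈ 0.505

For Gamma(k, scale θ): mean = kθ, variance = kθ², so CV = 1/√k.
CV = SD/mean = 0.85/1.43 = 0.5944, hence k = 1/CV² = 2.83.
Then θ = mean/k = 1.43/2.83 = 0.505.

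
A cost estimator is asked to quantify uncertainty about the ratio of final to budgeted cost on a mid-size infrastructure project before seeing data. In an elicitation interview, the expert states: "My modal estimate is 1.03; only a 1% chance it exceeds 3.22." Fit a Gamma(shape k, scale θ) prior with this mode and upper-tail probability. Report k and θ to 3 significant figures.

k ≈ 4.43, θ ≈ 0.3

Gamma(k,θ) with k>1 has mode (k−1)θ, so θ = 1.03/(k−1).
Need P(X < 3.22) = 0.99 with θ tied to k this way. Start at k = 2, θ = 1.03: P(X<3.22) ≈ 0.819.
Too low — raise k to concentrate. Iterating converges to k ≈ 4.43.
Then θ = 1.03/(4.43−1) ≈ 0.3.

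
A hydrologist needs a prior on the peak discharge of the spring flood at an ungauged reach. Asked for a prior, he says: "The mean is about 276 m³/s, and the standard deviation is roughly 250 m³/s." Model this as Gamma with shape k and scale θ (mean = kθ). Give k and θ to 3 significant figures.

k ≈ 1.22, θ ≈ 226

For Gamma(k, scale θ): mean = kθ, variance = kθ², so CV = 1/√k.
CV = SD/mean = 250/276 = 0.9058, hence k = 1/CV² = 1.22.
Then θ = mean/k = 276/1.22 = 226.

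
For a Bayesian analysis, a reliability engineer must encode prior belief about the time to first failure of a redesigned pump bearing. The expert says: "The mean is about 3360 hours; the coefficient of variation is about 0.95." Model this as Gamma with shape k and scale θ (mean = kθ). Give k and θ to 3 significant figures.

k ≈ 1.11, θ ≈ 3030

For Gamma(k, scale θ): mean = kθ, variance = kθ², so CV = 1/√k.
CV = 0.95, hence k = 1/CV² = 1.11.
Then θ = mean/k = 3360/1.11 = 3030.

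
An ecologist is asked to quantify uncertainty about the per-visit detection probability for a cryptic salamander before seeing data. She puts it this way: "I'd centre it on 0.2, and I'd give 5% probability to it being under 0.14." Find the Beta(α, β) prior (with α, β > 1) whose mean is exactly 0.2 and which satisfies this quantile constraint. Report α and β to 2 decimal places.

α ≈ 21.39, β ≈ 85.58

With mean 0.2 fixed, write α = 0.2s, β = 0.8s where s = α+β.
Need P(θ < 0.14) = 0.05 under Beta(0.2s, 0.8s). Normal approximation: (q−m)/√(m(1−m)/s) ≈ z_{0.05} = -1.64, so s ≈ 0.2·0.8·(-1.64)²/(0.14−0.2)² = 120.2.
At s = 120.2: P(θ<0.14) ≈ 0.040. Adjusting to match 0.05 gives s ≈ 106.97.
So α = 0.2·106.97 ≈ 21.39, β = 0.8·106.97 ≈ 85.58.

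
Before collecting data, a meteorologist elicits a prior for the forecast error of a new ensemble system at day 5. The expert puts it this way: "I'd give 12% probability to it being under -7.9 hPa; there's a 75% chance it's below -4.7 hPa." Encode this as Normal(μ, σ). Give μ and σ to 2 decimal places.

μ = -5.87, σ = 1.73

The p-quantile of Normal(μ,σ) is μ + z_p·σ, with z_{0.12} = -1.175 and z_{0.75} = 0.6745.
Eliminate σ: μ = (z₂·x₁ − z₁·x₂)/(z₂ − z₁) = (0.6745·-7.9 − (-1.175)·-4.7)/1.849 = -5.87.
Then σ = (x₂ − x₁)/(z₂ − z₁) = (-4.7 − -7.9)/1.849 = 1.73.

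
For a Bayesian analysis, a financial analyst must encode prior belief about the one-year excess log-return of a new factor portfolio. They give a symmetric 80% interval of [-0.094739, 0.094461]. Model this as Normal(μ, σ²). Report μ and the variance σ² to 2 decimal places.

A symmetric 80% interval runs μ ± z·σ with z = 1.282.
Half-width = 0.0946, so σ = 0.0946/1.282 = 0.074 and σ² = 0.01.
μ is the interval midpoint, -0.00.

μ = -0.00, σ² = 0.01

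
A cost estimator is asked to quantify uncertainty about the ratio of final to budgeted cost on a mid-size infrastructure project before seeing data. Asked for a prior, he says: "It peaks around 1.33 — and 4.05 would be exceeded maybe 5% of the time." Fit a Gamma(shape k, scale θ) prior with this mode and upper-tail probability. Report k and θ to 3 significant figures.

Gamma(k,θ) with k>1 has mode (k−1)θ, so θ = 1.33/(k−1).
Need P(X < 4.05) = 0.95 with θ tied to k this way. Start at k = 2, θ = 1.33: P(X<4.05) ≈ 0.807.
Too low — raise k to concentrate. Iterating converges to k ≈ 3.13.
Then θ = 1.33/(3.13−1) ≈ 0.624.

k ≈ 3.13, θ ≈ 0.624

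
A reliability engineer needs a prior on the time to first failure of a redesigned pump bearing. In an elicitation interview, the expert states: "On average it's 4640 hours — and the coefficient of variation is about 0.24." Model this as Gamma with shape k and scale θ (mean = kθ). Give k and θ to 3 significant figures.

For Gamma(k, scale θ): mean = kθ, variance = kθ², so CV = 1/√k.
CV = 0.24, hence k = 1/CV² = 17.4.
Then θ = mean/k = 4640/17.4 = 267.

k ≈ 17.4, θ ≈ 267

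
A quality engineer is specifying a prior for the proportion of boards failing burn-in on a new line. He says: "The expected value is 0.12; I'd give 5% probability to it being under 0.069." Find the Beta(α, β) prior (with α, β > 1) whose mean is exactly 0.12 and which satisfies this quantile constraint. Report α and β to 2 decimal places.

With mean 0.12 fixed, write α = 0.12s, β = 0.88s where s = α+β.
Need P(θ < 0.069) = 0.05 under Beta(0.12s, 0.88s). Normal approximation: (q−m)/√(m(1−m)/s) ≈ z_{0.05} = -1.64, so s ≈ 0.12·0.88·(-1.64)²/(0.069−0.12)² = 109.8.
At s = 109.8: P(θ<0.069) ≈ 0.033. Adjusting to match 0.05 gives s ≈ 89.44.
So α = 0.12·89.44 ≈ 10.73, β = 0.88·89.44 ≈ 78.70.

α ≈ 10.73, β ≈ 78.70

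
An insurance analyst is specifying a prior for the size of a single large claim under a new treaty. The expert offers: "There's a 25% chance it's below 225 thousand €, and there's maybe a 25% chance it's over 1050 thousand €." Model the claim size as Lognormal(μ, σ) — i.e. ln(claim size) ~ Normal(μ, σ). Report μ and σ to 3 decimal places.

If T ~ Lognormal(μ,σ) then ln T ~ Normal(μ,σ), so the p-quantile of ln T is μ + z_p·σ.
ln(225) = 5.416 and ln(1050) = 6.957; z_{0.25} = -0.6745, z_{0.75} = 0.6745.
σ = (6.957 − 5.416)/(0.6745 − (-0.6745)) = 1.142.
μ = 5.416 − (-0.6745)·1.142 = 6.186.

μ ≈ 6.186, σ ≈ 1.142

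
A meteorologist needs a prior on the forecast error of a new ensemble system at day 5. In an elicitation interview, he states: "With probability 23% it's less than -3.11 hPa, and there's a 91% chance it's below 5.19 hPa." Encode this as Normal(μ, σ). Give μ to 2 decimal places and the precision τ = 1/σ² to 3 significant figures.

For Normal(μ,σ), the p-quantile is μ + z_p·σ. Here z_{0.23} = -0.7388, z_{0.91} = 1.341.
So -3.11 = μ − 0.7388σ and 5.19 = μ + 1.341σ.
Subtracting: σ = (5.19 − -3.11)/(1.341 − (-0.7388)) = 3.99.
Then μ = -3.11 − (-0.7388)·3.99 = -0.16.
Precision τ = 1/σ² = 1/3.991² = 0.0628.

μ = -0.16, τ = 0.0628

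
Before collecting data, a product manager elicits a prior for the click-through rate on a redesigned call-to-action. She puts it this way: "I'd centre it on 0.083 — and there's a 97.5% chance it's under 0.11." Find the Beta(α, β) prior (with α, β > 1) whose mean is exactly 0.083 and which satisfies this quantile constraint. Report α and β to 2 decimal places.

With mean 0.083 fixed, write α = 0.083s, β = 0.917s where s = α+β.
Need P(θ < 0.11) = 0.975 under Beta(0.083s, 0.917s). Normal approximation: (q−m)/√(m(1−m)/s) ≈ z_{0.975} = 1.96, so s ≈ 0.083·0.917·(1.96)²/(0.11−0.083)² = 401.1.
At s = 401.1: P(θ<0.11) ≈ 0.968. Adjusting to match 0.975 gives s ≈ 454.98.
So α = 0.083·454.98 ≈ 37.76, β = 0.917·454.98 ≈ 417.21.

α ≈ 37.76, β ≈ 417.21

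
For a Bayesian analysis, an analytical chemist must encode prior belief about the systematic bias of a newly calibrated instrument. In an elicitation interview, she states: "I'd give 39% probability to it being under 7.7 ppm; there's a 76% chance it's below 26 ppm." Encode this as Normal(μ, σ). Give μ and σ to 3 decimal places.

μ = 12.886, σ = 18.567

For Normal(μ,σ), the p-quantile is μ + z_p·σ. Here z_{0.39} = -0.2793, z_{0.76} = 0.7063.
So 7.7 = μ − 0.2793σ and 26 = μ + 0.7063σ.
Subtracting: σ = (26 − 7.7)/(0.7063 − (-0.2793)) = 18.567.
Then μ = 7.7 − (-0.2793)·18.567 = 12.886.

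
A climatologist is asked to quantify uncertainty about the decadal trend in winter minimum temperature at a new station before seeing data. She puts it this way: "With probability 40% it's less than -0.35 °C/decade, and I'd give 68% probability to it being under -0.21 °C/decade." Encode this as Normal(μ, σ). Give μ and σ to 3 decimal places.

For Normal(μ,σ), the p-quantile is μ + z_p·σ. Here z_{0.4} = -0.2533, z_{0.68} = 0.4677.
So -0.35 = μ − 0.2533σ and -0.21 = μ + 0.4677σ.
Subtracting: σ = (-0.21 − -0.35)/(0.4677 − (-0.2533)) = 0.194.
Then μ = -0.35 − (-0.2533)·0.194 = -0.301.

μ = -0.301, σ = 0.194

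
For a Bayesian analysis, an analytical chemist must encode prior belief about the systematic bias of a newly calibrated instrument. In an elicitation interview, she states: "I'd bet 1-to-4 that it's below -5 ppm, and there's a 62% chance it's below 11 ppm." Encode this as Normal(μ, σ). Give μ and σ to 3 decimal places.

For Normal(μ,σ), the p-quantile is μ + z_p·σ. Here z_{0.2} = -0.8416, z_{0.62} = 0.3055.
So -5 = μ − 0.8416σ and 11 = μ + 0.3055σ.
Subtracting: σ = (11 − -5)/(0.3055 − (-0.8416)) = 13.948.
Then μ = -5 − (-0.8416)·13.948 = 6.739.

μ = 6.739, σ = 13.948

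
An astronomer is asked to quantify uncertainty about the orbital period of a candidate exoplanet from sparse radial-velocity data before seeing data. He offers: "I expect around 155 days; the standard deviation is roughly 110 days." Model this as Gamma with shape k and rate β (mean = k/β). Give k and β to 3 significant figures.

k ≈ 1.99, β ≈ 0.0128

For Gamma(k, rate β): mean = k/β, variance = k/β², so CV = 1/√k.
CV = SD/mean = 110/155 = 0.7097, hence k = 1/CV² = 1.99.
Then β = k/mean = 1.99/155 = 0.0128.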